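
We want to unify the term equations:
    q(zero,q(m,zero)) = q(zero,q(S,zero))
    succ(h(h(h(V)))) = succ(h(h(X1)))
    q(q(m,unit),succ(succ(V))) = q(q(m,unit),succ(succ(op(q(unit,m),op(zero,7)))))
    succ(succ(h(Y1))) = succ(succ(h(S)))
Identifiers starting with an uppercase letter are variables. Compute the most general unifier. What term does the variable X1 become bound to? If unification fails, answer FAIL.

h(op(q(unit,m),op(zero,7)))

Decompose q/2: zero = zero,  q(m,zero) = q(S,zero).
Delete trivial equation zero = zero.
Decompose q/2: m = S,  zero = zero.
Bind S := m; substituting into the one remaining equation that mentions S gives: succ(succ(h(Y1))) = succ(succ(h(m))).
Delete trivial equation zero = zero.
Decompose succ/1: h(h(h(V))) = h(h(X1)).
Decompose h/1: h(h(V)) = h(X1).
Decompose h/1: h(V) = X1.
Bind X1 := h(V); no other remaining equation mentions X1.
Decompose q/2: q(m,unit) = q(m,unit),  succ(succ(V)) = succ(succ(op(q(unit,m),op(zero,7)))).
Delete trivial equation q(m,unit) = q(m,unit).
Decompose succ/1: succ(V) = succ(op(q(unit,m),op(zero,7))).
Decompose succ/1: V = op(q(unit,m),op(zero,7)).
Bind V := op(q(unit,m),op(zero,7)); no other remaining equation mentions V. Substituting into the earlier binding gives X1 := h(op(q(unit,m),op(zero,7))).
Decompose succ/1: succ(h(Y1)) = succ(h(m)).
Decompose succ/1: h(Y1) = h(m).
Decompose h/1: Y1 = m.
Bind Y1 := m.
MGU = { S -> m, X1 -> h(op(q(unit,m),op(zero,7))), V -> op(q(unit,m),op(zero,7)), Y1 -> m }, so X1 -> h(op(q(unit,m),op(zero,7))).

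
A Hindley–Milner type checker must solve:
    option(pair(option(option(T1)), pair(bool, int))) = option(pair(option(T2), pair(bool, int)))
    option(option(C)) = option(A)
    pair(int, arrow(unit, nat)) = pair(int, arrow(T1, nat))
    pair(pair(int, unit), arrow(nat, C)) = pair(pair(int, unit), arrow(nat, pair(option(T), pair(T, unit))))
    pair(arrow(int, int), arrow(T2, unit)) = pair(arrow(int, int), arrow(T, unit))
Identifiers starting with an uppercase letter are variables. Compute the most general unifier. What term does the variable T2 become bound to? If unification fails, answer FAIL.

option(unit)

Decompose option/1: pair(option(option(T1)), pair(bool, int)) = pair(option(T2), pair(bool, int)).
Decompose pair/2: option(option(T1)) = option(T2),  pair(bool, int) = pair(bool, int).
Decompose option/1: option(T1) = T2.
Bind T2 := option(T1); substituting into the one remaining equation that mentions T2 gives: pair(arrow(int, int), arrow(option(T1), unit)) = pair(arrow(int, int), arrow(T, unit)).
Delete trivial equation pair(bool, int) = pair(bool, int).
Decompose option/1: option(C) = A.
Bind A := option(C); no other remaining equation mentions A.
Decompose pair/2: int = int,  arrow(unit, nat) = arrow(T1, nat).
Delete trivial equation int = int.
Decompose arrow/2: unit = T1,  nat = nat.
Bind T1 := unit; substituting into the one remaining equation that mentions T1 gives: pair(arrow(int, int), arrow(option(unit), unit)) = pair(arrow(int, int), arrow(T, unit)). Substituting into the earlier binding gives T2 := option(unit).
Delete trivial equation nat = nat.
Decompose pair/2: pair(int, unit) = pair(int, unit),  arrow(nat, C) = arrow(nat, pair(option(T), pair(T, unit))).
Delete trivial equation pair(int, unit) = pair(int, unit).
Decompose arrow/2: nat = nat,  C = pair(option(T), pair(T, unit)).
Delete trivial equation nat = nat.
Bind C := pair(option(T), pair(T, unit)); no other remaining equation mentions C. Substituting into the earlier binding gives A := option(pair(option(T), pair(T, unit))).
Decompose pair/2: arrow(int, int) = arrow(int, int),  arrow(option(unit), unit) = arrow(T, unit).
Delete trivial equation arrow(int, int) = arrow(int, int).
Decompose arrow/2: option(unit) = T,  unit = unit.
Bind T := option(unit); no other remaining equation mentions T. Substituting into the earlier bindings gives A := option(pair(option(option(unit)), pair(option(unit), unit))), C := pair(option(option(unit)), pair(option(unit), unit)).
Delete trivial equation unit = unit.
MGU = { T2 -> option(unit), A -> option(pair(option(option(unit)), pair(option(unit), unit))), T1 -> unit, C -> pair(option(option(unit)), pair(option(unit), unit)), T -> option(unit) }, so T2 -> option(unit).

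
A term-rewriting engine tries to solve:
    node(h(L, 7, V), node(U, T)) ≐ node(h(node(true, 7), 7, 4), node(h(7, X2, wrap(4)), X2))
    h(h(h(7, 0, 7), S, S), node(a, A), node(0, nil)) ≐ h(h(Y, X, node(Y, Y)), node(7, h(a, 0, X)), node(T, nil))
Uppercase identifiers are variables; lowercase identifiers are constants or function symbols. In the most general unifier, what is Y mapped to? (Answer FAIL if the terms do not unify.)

Decompose node/2: h(L, 7, V) ≐ h(node(true, 7), 7, 4),  node(U, T) ≐ node(h(7, X2, wrap(4)), X2).
Decompose h/3: L ≐ node(true, 7),  7 ≐ 7,  V ≐ 4.
Bind L := node(true, 7); no other remaining equation mentions L.
Delete trivial equation 7 ≐ 7.
Bind V := 4; no other remaining equation mentions V.
Decompose node/2: U ≐ h(7, X2, wrap(4)),  T ≐ X2.
Bind U := h(7, X2, wrap(4)); no other remaining equation mentions U.
Bind T := X2; substituting into the remaining equation gives: h(h(h(7, 0, 7), S, S), node(a, A), node(0, nil)) ≐ h(h(Y, X, node(Y, Y)), node(7, h(a, 0, X)), node(X2, nil)).
Decompose h/3: h(h(7, 0, 7), S, S) ≐ h(Y, X, node(Y, Y)),  node(a, A) ≐ node(7, h(a, 0, X)),  node(0, nil) ≐ node(X2, nil).
Decompose h/3: h(7, 0, 7) ≐ Y,  S ≐ X,  S ≐ node(Y, Y).
Bind Y := h(7, 0, 7); substituting into the one remaining equation that mentions Y gives: S ≐ node(h(7, 0, 7), h(7, 0, 7)).
Bind S := X; substituting into the one remaining equation that mentions S gives: X ≐ node(h(7, 0, 7), h(7, 0, 7)).
Bind X := node(h(7, 0, 7), h(7, 0, 7)); substituting into the one remaining equation that mentions X gives: node(a, A) ≐ node(7, h(a, 0, node(h(7, 0, 7), h(7, 0, 7)))). Substituting into the earlier binding gives S := node(h(7, 0, 7), h(7, 0, 7)).
Decompose node/2: a ≐ 7,  A ≐ h(a, 0, node(h(7, 0, 7), h(7, 0, 7))).
Clash: constants a and 7 differ; no unifier exists.

FAIL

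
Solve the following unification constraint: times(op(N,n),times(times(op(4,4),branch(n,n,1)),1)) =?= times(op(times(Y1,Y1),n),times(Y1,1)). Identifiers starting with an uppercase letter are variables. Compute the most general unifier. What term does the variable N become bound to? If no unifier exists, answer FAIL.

Decompose times/2: op(N,n) =?= op(times(Y1,Y1),n),  times(times(op(4,4),branch(n,n,1)),1) =?= times(Y1,1).
Decompose op/2: N =?= times(Y1,Y1),  n =?= n.
Bind N := times(Y1,Y1); no other remaining equation mentions N.
Delete trivial equation n =?= n.
Decompose times/2: times(op(4,4),branch(n,n,1)) =?= Y1,  1 =?= 1.
Bind Y1 := times(op(4,4),branch(n,n,1)); no other remaining equation mentions Y1. Substituting into the earlier binding gives N := times(times(op(4,4),branch(n,n,1)),times(op(4,4),branch(n,n,1))).
Delete trivial equation 1 =?= 1.
MGU = { N -> times(times(op(4,4),branch(n,n,1)),times(op(4,4),branch(n,n,1))), Y1 -> times(op(4,4),branch(n,n,1)) }, so N -> times(times(op(4,4),branch(n,n,1)),times(op(4,4),branch(n,n,1))).

times(times(op(4,4),branch(n,n,1)),times(op(4,4),branch(n,n,1)))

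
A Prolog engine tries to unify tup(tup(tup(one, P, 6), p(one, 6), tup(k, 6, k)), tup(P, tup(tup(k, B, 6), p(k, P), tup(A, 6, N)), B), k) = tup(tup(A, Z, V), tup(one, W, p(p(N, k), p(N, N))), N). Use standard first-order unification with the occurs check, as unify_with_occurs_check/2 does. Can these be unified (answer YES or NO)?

Decompose tup/3: tup(tup(one, P, 6), p(one, 6), tup(k, 6, k)) = tup(A, Z, V),  tup(P, tup(tup(k, B, 6), p(k, P), tup(A, 6, N)), B) = tup(one, W, p(p(N, k), p(N, N))),  k = N.
Decompose tup/3: tup(one, P, 6) = A,  p(one, 6) = Z,  tup(k, 6, k) = V.
Bind A := tup(one, P, 6); substituting into the one remaining equation that mentions A gives: tup(P, tup(tup(k, B, 6), p(k, P), tup(tup(one, P, 6), 6, N)), B) = tup(one, W, p(p(N, k), p(N, N))).
Bind Z := p(one, 6); no other remaining equation mentions Z.
Bind V := tup(k, 6, k); no other remaining equation mentions V.
Decompose tup/3: P = one,  tup(tup(k, B, 6), p(k, P), tup(tup(one, P, 6), 6, N)) = W,  B = p(p(N, k), p(N, N)).
Bind P := one; substituting into the one remaining equation that mentions P gives: tup(tup(k, B, 6), p(k, one), tup(tup(one, one, 6), 6, N)) = W. Substituting into the earlier binding gives A := tup(one, one, 6).
Bind W := tup(tup(k, B, 6), p(k, one), tup(tup(one, one, 6), 6, N)); no other remaining equation mentions W.
Bind B := p(p(N, k), p(N, N)); no other remaining equation mentions B. Substituting into the earlier binding gives W := tup(tup(k, p(p(N, k), p(N, N)), 6), p(k, one), tup(tup(one, one, 6), 6, N)).
Bind N := k. Substituting into the earlier bindings gives W := tup(tup(k, p(p(k, k), p(k, k)), 6), p(k, one), tup(tup(one, one, 6), 6, k)), B := p(p(k, k), p(k, k)).
No equations remain and no clash or occurs-check failure arose, so a unifier exists.

YES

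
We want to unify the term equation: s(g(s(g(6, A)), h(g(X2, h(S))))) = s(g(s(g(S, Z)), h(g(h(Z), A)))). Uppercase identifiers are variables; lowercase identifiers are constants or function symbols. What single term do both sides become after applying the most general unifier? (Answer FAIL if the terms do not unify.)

Decompose s/1: g(s(g(6, A)), h(g(X2, h(S)))) = g(s(g(S, Z)), h(g(h(Z), A))).
Decompose g/2: s(g(6, A)) = s(g(S, Z)),  h(g(X2, h(S))) = h(g(h(Z), A)).
Decompose s/1: g(6, A) = g(S, Z).
Decompose g/2: 6 = S,  A = Z.
Bind S := 6; substituting into the one remaining equation that mentions S gives: h(g(X2, h(6))) = h(g(h(Z), A)).
Bind A := Z; substituting into the remaining equation gives: h(g(X2, h(6))) = h(g(h(Z), Z)).
Decompose h/1: g(X2, h(6)) = g(h(Z), Z).
Decompose g/2: X2 = h(Z),  h(6) = Z.
Bind X2 := h(Z); no other remaining equation mentions X2.
Bind Z := h(6). Substituting into the earlier bindings gives A := h(6), X2 := h(h(6)).
Applying the MGU to either side gives s(g(s(g(6, h(6))), h(g(h(h(6)), h(6))))).

s(g(s(g(6, h(6))), h(g(h(h(6)), h(6)))))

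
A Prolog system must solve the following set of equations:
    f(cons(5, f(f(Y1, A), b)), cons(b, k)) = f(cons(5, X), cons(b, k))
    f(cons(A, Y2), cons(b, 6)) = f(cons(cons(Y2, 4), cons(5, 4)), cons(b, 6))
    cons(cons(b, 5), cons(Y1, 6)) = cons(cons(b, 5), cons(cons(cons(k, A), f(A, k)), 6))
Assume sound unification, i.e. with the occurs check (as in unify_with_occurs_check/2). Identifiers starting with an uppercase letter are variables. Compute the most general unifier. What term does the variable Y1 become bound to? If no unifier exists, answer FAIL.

cons(cons(k, cons(cons(5, 4), 4)), f(cons(cons(5, 4), 4), k))

Decompose f/2: cons(5, f(f(Y1, A), b)) = cons(5, X),  cons(b, k) = cons(b, k).
Decompose cons/2: 5 = 5,  f(f(Y1, A), b) = X.
Delete trivial equation 5 = 5.
Bind X := f(f(Y1, A), b); no other remaining equation mentions X.
Delete trivial equation cons(b, k) = cons(b, k).
Decompose f/2: cons(A, Y2) = cons(cons(Y2, 4), cons(5, 4)),  cons(b, 6) = cons(b, 6).
Decompose cons/2: A = cons(Y2, 4),  Y2 = cons(5, 4).
Bind A := cons(Y2, 4); substituting into the one remaining equation that mentions A gives: cons(cons(b, 5), cons(Y1, 6)) = cons(cons(b, 5), cons(cons(cons(k, cons(Y2, 4)), f(cons(Y2, 4), k)), 6)). Substituting into the earlier binding gives X := f(f(Y1, cons(Y2, 4)), b).
Bind Y2 := cons(5, 4); substituting into the one remaining equation that mentions Y2 gives: cons(cons(b, 5), cons(Y1, 6)) = cons(cons(b, 5), cons(cons(cons(k, cons(cons(5, 4), 4)), f(cons(cons(5, 4), 4), k)), 6)). Substituting into the earlier bindings gives X := f(f(Y1, cons(cons(5, 4), 4)), b), A := cons(cons(5, 4), 4).
Delete trivial equation cons(b, 6) = cons(b, 6).
Decompose cons/2: cons(b, 5) = cons(b, 5),  cons(Y1, 6) = cons(cons(cons(k, cons(cons(5, 4), 4)), f(cons(cons(5, 4), 4), k)), 6).
Delete trivial equation cons(b, 5) = cons(b, 5).
Decompose cons/2: Y1 = cons(cons(k, cons(cons(5, 4), 4)), f(cons(cons(5, 4), 4), k)),  6 = 6.
Bind Y1 := cons(cons(k, cons(cons(5, 4), 4)), f(cons(cons(5, 4), 4), k)); no other remaining equation mentions Y1. Substituting into the earlier binding gives X := f(f(cons(cons(k, cons(cons(5, 4), 4)), f(cons(cons(5, 4), 4), k)), cons(cons(5, 4), 4)), b).
Delete trivial equation 6 = 6.
MGU = { X -> f(f(cons(cons(k, cons(cons(5, 4), 4)), f(cons(cons(5, 4), 4), k)), cons(cons(5, 4), 4)), b), A -> cons(cons(5, 4), 4), Y2 -> cons(5, 4), Y1 -> cons(cons(k, cons(cons(5, 4), 4)), f(cons(cons(5, 4), 4), k)) }, so Y1 -> cons(cons(k, cons(cons(5, 4), 4)), f(cons(cons(5, 4), 4), k)).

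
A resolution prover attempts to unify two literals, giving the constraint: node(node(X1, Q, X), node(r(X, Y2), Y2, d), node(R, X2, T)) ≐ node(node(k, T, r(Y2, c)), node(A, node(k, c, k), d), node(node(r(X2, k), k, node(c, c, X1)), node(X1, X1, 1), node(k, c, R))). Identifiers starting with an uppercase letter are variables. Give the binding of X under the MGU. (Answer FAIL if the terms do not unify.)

r(node(k, c, k), c)

Decompose node/3: node(X1, Q, X) ≐ node(k, T, r(Y2, c)),  node(r(X, Y2), Y2, d) ≐ node(A, node(k, c, k), d),  node(R, X2, T) ≐ node(node(r(X2, k), k, node(c, c, X1)), node(X1, X1, 1), node(k, c, R)).
Decompose node/3: X1 ≐ k,  Q ≐ T,  X ≐ r(Y2, c).
Bind X1 := k; substituting into the one remaining equation that mentions X1 gives: node(R, X2, T) ≐ node(node(r(X2, k), k, node(c, c, k)), node(k, k, 1), node(k, c, R)).
Bind Q := T; no other remaining equation mentions Q.
Bind X := r(Y2, c); substituting into the one remaining equation that mentions X gives: node(r(r(Y2, c), Y2), Y2, d) ≐ node(A, node(k, c, k), d).
Decompose node/3: r(r(Y2, c), Y2) ≐ A,  Y2 ≐ node(k, c, k),  d ≐ d.
Bind A := r(r(Y2, c), Y2); no other remaining equation mentions A.
Bind Y2 := node(k, c, k); no other remaining equation mentions Y2. Substituting into the earlier bindings gives X := r(node(k, c, k), c), A := r(r(node(k, c, k), c), node(k, c, k)).
Delete trivial equation d ≐ d.
Decompose node/3: R ≐ node(r(X2, k), k, node(c, c, k)),  X2 ≐ node(k, k, 1),  T ≐ node(k, c, R).
Bind R := node(r(X2, k), k, node(c, c, k)); substituting into the one remaining equation that mentions R gives: T ≐ node(k, c, node(r(X2, k), k, node(c, c, k))).
Bind X2 := node(k, k, 1); substituting into the remaining equation gives: T ≐ node(k, c, node(r(node(k, k, 1), k), k, node(c, c, k))). Substituting into the earlier binding gives R := node(r(node(k, k, 1), k), k, node(c, c, k)).
Bind T := node(k, c, node(r(node(k, k, 1), k), k, node(c, c, k))). Substituting into the earlier binding gives Q := node(k, c, node(r(node(k, k, 1), k), k, node(c, c, k))).
MGU = { X1 -> k, Q -> node(k, c, node(r(node(k, k, 1), k), k, node(c, c, k))), X -> r(node(k, c, k), c), A -> r(r(node(k, c, k), c), node(k, c, k)), Y2 -> node(k, c, k), R -> node(r(node(k, k, 1), k), k, node(c, c, k)), X2 -> node(k, k, 1), T -> node(k, c, node(r(node(k, k, 1), k), k, node(c, c, k))) }, so X -> r(node(k, c, k), c).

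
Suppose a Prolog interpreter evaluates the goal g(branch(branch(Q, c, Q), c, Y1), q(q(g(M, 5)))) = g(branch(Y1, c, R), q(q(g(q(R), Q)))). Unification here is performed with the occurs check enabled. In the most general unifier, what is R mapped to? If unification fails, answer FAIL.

branch(5, c, 5)

Decompose g/2: branch(branch(Q, c, Q), c, Y1) = branch(Y1, c, R),  q(q(g(M, 5))) = q(q(g(q(R), Q))).
Decompose branch/3: branch(Q, c, Q) = Y1,  c = c,  Y1 = R.
Bind Y1 := branch(Q, c, Q); substituting into the one remaining equation that mentions Y1 gives: branch(Q, c, Q) = R.
Delete trivial equation c = c.
Bind R := branch(Q, c, Q); substituting into the remaining equation gives: q(q(g(M, 5))) = q(q(g(q(branch(Q, c, Q)), Q))).
Decompose q/1: q(g(M, 5)) = q(g(q(branch(Q, c, Q)), Q)).
Decompose q/1: g(M, 5) = g(q(branch(Q, c, Q)), Q).
Decompose g/2: M = q(branch(Q, c, Q)),  5 = Q.
Bind M := q(branch(Q, c, Q)); no other remaining equation mentions M.
Bind Q := 5. Substituting into the earlier bindings gives Y1 := branch(5, c, 5), R := branch(5, c, 5), M := q(branch(5, c, 5)).
MGU = { Y1 -> branch(5, c, 5), R -> branch(5, c, 5), M -> q(branch(5, c, 5)), Q -> 5 }, so R -> branch(5, c, 5).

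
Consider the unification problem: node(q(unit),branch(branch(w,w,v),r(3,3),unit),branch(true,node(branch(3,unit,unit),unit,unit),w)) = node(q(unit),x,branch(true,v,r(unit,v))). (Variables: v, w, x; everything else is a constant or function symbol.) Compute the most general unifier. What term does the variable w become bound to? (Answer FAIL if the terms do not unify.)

Decompose node/3: q(unit) = q(unit),  branch(branch(w,w,v),r(3,3),unit) = x,  branch(true,node(branch(3,unit,unit),unit,unit),w) = branch(true,v,r(unit,v)).
Delete trivial equation q(unit) = q(unit).
Bind x := branch(branch(w,w,v),r(3,3),unit); no other remaining equation mentions x.
Decompose branch/3: true = true,  node(branch(3,unit,unit),unit,unit) = v,  w = r(unit,v).
Delete trivial equation true = true.
Bind v := node(branch(3,unit,unit),unit,unit); substituting into the remaining equation gives: w = r(unit,node(branch(3,unit,unit),unit,unit)). Substituting into the earlier binding gives x := branch(branch(w,w,node(branch(3,unit,unit),unit,unit)),r(3,3),unit).
Bind w := r(unit,node(branch(3,unit,unit),unit,unit)). Substituting into the earlier binding gives x := branch(branch(r(unit,node(branch(3,unit,unit),unit,unit)),r(unit,node(branch(3,unit,unit),unit,unit)),node(branch(3,unit,unit),unit,unit)),r(3,3),unit).
MGU = { x := branch(branch(r(unit,node(branch(3,unit,unit),unit,unit)),r(unit,node(branch(3,unit,unit),unit,unit)),node(branch(3,unit,unit),unit,unit)),r(3,3),unit), v := node(branch(3,unit,unit),unit,unit), w := r(unit,node(branch(3,unit,unit),unit,unit)) }, so w := r(unit,node(branch(3,unit,unit),unit,unit)).

r(unit,node(branch(3,unit,unit),unit,unit))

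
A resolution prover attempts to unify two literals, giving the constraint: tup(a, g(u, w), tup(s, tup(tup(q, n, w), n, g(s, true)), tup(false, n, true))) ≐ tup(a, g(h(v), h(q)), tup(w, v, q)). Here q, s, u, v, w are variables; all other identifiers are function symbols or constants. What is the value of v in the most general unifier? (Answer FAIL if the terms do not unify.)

Decompose tup/3: a ≐ a,  g(u, w) ≐ g(h(v), h(q)),  tup(s, tup(tup(q, n, w), n, g(s, true)), tup(false, n, true)) ≐ tup(w, v, q).
Delete trivial equation a ≐ a.
Decompose g/2: u ≐ h(v),  w ≐ h(q).
Bind u := h(v); no other remaining equation mentions u.
Bind w := h(q); substituting into the remaining equation gives: tup(s, tup(tup(q, n, h(q)), n, g(s, true)), tup(false, n, true)) ≐ tup(h(q), v, q).
Decompose tup/3: s ≐ h(q),  tup(tup(q, n, h(q)), n, g(s, true)) ≐ v,  tup(false, n, true) ≐ q.
Bind s := h(q); substituting into the one remaining equation that mentions s gives: tup(tup(q, n, h(q)), n, g(h(q), true)) ≐ v.
Bind v := tup(tup(q, n, h(q)), n, g(h(q), true)); no other remaining equation mentions v. Substituting into the earlier binding gives u := h(tup(tup(q, n, h(q)), n, g(h(q), true))).
Bind q := tup(false, n, true). Substituting into the earlier bindings gives u := h(tup(tup(tup(false, n, true), n, h(tup(false, n, true))), n, g(h(tup(false, n, true)), true))), w := h(tup(false, n, true)), s := h(tup(false, n, true)), v := tup(tup(tup(false, n, true), n, h(tup(false, n, true))), n, g(h(tup(false, n, true)), true)).
MGU = { u -> h(tup(tup(tup(false, n, true), n, h(tup(false, n, true))), n, g(h(tup(false, n, true)), true))), w -> h(tup(false, n, true)), s -> h(tup(false, n, true)), v -> tup(tup(tup(false, n, true), n, h(tup(false, n, true))), n, g(h(tup(false, n, true)), true)), q -> tup(false, n, true) }, so v -> tup(tup(tup(false, n, true), n, h(tup(false, n, true))), n, g(h(tup(false, n, true)), true)).

tup(tup(tup(false, n, true), n, h(tup(false, n, true))), n, g(h(tup(false, n, true)), true))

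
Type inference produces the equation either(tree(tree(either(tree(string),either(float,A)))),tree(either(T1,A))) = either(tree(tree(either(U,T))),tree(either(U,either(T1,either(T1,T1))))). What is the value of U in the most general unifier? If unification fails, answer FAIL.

Decompose either/2: tree(tree(either(tree(string),either(float,A)))) = tree(tree(either(U,T))),  tree(either(T1,A)) = tree(either(U,either(T1,either(T1,T1)))).
Decompose tree/1: tree(either(tree(string),either(float,A))) = tree(either(U,T)).
Decompose tree/1: either(tree(string),either(float,A)) = either(U,T).
Decompose either/2: tree(string) = U,  either(float,A) = T.
Bind U := tree(string); substituting into the one remaining equation that mentions U gives: tree(either(T1,A)) = tree(either(tree(string),either(T1,either(T1,T1)))).
Bind T := either(float,A); no other remaining equation mentions T.
Decompose tree/1: either(T1,A) = either(tree(string),either(T1,either(T1,T1))).
Decompose either/2: T1 = tree(string),  A = either(T1,either(T1,T1)).
Bind T1 := tree(string); substituting into the remaining equation gives: A = either(tree(string),either(tree(string),tree(string))).
Bind A := either(tree(string),either(tree(string),tree(string))). Substituting into the earlier binding gives T := either(float,either(tree(string),either(tree(string),tree(string)))).
MGU = { U ↦ tree(string), T ↦ either(float,either(tree(string),either(tree(string),tree(string)))), T1 ↦ tree(string), A ↦ either(tree(string),either(tree(string),tree(string))) }, so U ↦ tree(string).

tree(string)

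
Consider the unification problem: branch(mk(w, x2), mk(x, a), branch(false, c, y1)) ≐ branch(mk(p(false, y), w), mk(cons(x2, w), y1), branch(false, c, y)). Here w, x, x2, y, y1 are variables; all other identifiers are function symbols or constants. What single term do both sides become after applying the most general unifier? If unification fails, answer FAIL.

branch(mk(p(false, a), p(false, a)), mk(cons(p(false, a), p(false, a)), a), branch(false, c, a))

Decompose branch/3: mk(w, x2) ≐ mk(p(false, y), w),  mk(x, a) ≐ mk(cons(x2, w), y1),  branch(false, c, y1) ≐ branch(false, c, y).
Decompose mk/2: w ≐ p(false, y),  x2 ≐ w.
Bind w := p(false, y); substituting into the 2 remaining equations that mention w gives: x2 ≐ p(false, y),  mk(x, a) ≐ mk(cons(x2, p(false, y)), y1).
Bind x2 := p(false, y); substituting into the one remaining equation that mentions x2 gives: mk(x, a) ≐ mk(cons(p(false, y), p(false, y)), y1).
Decompose mk/2: x ≐ cons(p(false, y), p(false, y)),  a ≐ y1.
Bind x := cons(p(false, y), p(false, y)); no other remaining equation mentions x.
Bind y1 := a; substituting into the remaining equation gives: branch(false, c, a) ≐ branch(false, c, y).
Decompose branch/3: false ≐ false,  c ≐ c,  a ≐ y.
Delete trivial equation false ≐ false.
Delete trivial equation c ≐ c.
Bind y := a. Substituting into the earlier bindings gives w := p(false, a), x2 := p(false, a), x := cons(p(false, a), p(false, a)).
Applying the MGU to either side gives branch(mk(p(false, a), p(false, a)), mk(cons(p(false, a), p(false, a)), a), branch(false, c, a)).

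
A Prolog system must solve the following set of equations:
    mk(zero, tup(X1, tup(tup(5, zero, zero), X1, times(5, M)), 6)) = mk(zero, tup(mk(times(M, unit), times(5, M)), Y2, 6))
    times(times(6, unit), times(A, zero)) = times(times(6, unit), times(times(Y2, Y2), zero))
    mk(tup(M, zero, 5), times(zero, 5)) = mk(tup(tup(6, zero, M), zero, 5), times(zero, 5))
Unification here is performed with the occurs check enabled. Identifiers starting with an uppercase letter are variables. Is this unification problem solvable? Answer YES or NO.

Decompose mk/2: zero = zero,  tup(X1, tup(tup(5, zero, zero), X1, times(5, M)), 6) = tup(mk(times(M, unit), times(5, M)), Y2, 6).
Delete trivial equation zero = zero.
Decompose tup/3: X1 = mk(times(M, unit), times(5, M)),  tup(tup(5, zero, zero), X1, times(5, M)) = Y2,  6 = 6.
Bind X1 := mk(times(M, unit), times(5, M)); substituting into the one remaining equation that mentions X1 gives: tup(tup(5, zero, zero), mk(times(M, unit), times(5, M)), times(5, M)) = Y2.
Bind Y2 := tup(tup(5, zero, zero), mk(times(M, unit), times(5, M)), times(5, M)); substituting into the one remaining equation that mentions Y2 gives: times(times(6, unit), times(A, zero)) = times(times(6, unit), times(times(tup(tup(5, zero, zero), mk(times(M, unit), times(5, M)), times(5, M)), tup(tup(5, zero, zero), mk(times(M, unit), times(5, M)), times(5, M))), zero)).
Delete trivial equation 6 = 6.
Decompose times/2: times(6, unit) = times(6, unit),  times(A, zero) = times(times(tup(tup(5, zero, zero), mk(times(M, unit), times(5, M)), times(5, M)), tup(tup(5, zero, zero), mk(times(M, unit), times(5, M)), times(5, M))), zero).
Delete trivial equation times(6, unit) = times(6, unit).
Decompose times/2: A = times(tup(tup(5, zero, zero), mk(times(M, unit), times(5, M)), times(5, M)), tup(tup(5, zero, zero), mk(times(M, unit), times(5, M)), times(5, M))),  zero = zero.
Bind A := times(tup(tup(5, zero, zero), mk(times(M, unit), times(5, M)), times(5, M)), tup(tup(5, zero, zero), mk(times(M, unit), times(5, M)), times(5, M))); no other remaining equation mentions A.
Delete trivial equation zero = zero.
Decompose mk/2: tup(M, zero, 5) = tup(tup(6, zero, M), zero, 5),  times(zero, 5) = times(zero, 5).
Decompose tup/3: M = tup(6, zero, M),  zero = zero,  5 = 5.
Occurs check fails: M occurs in tup(6, zero, M); the equation M = tup(6, zero, M) has no finite solution.

NO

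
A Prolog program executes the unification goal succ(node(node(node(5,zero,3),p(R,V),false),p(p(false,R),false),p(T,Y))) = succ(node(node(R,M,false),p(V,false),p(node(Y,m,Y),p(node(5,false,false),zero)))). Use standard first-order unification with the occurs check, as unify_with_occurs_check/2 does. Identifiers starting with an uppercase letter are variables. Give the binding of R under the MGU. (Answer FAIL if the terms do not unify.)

Decompose succ/1: node(node(node(5,zero,3),p(R,V),false),p(p(false,R),false),p(T,Y)) = node(node(R,M,false),p(V,false),p(node(Y,m,Y),p(node(5,false,false),zero))).
Decompose node/3: node(node(5,zero,3),p(R,V),false) = node(R,M,false),  p(p(false,R),false) = p(V,false),  p(T,Y) = p(node(Y,m,Y),p(node(5,false,false),zero)).
Decompose node/3: node(5,zero,3) = R,  p(R,V) = M,  false = false.
Bind R := node(5,zero,3); substituting into the 2 remaining equations that mention R gives: p(node(5,zero,3),V) = M,  p(p(false,node(5,zero,3)),false) = p(V,false).
Bind M := p(node(5,zero,3),V); no other remaining equation mentions M.
Delete trivial equation false = false.
Decompose p/2: p(false,node(5,zero,3)) = V,  false = false.
Bind V := p(false,node(5,zero,3)); no other remaining equation mentions V. Substituting into the earlier binding gives M := p(node(5,zero,3),p(false,node(5,zero,3))).
Delete trivial equation false = false.
Decompose p/2: T = node(Y,m,Y),  Y = p(node(5,false,false),zero).
Bind T := node(Y,m,Y); no other remaining equation mentions T.
Bind Y := p(node(5,false,false),zero). Substituting into the earlier binding gives T := node(p(node(5,false,false),zero),m,p(node(5,false,false),zero)).
MGU = { R = node(5,zero,3), M = p(node(5,zero,3),p(false,node(5,zero,3))), V = p(false,node(5,zero,3)), T = node(p(node(5,false,false),zero),m,p(node(5,false,false),zero)), Y = p(node(5,false,false),zero) }, so R = node(5,zero,3).

node(5,zero,3)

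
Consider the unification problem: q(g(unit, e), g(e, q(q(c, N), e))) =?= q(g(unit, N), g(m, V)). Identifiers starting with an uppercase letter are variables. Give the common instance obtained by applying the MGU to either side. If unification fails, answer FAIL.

Decompose q/2: g(unit, e) =?= g(unit, N),  g(e, q(q(c, N), e)) =?= g(m, V).
Decompose g/2: unit =?= unit,  e =?= N.
Delete trivial equation unit =?= unit.
Bind N := e; substituting into the remaining equation gives: g(e, q(q(c, e), e)) =?= g(m, V).
Decompose g/2: e =?= m,  q(q(c, e), e) =?= V.
Clash: constants e and m differ; no unifier exists.

FAIL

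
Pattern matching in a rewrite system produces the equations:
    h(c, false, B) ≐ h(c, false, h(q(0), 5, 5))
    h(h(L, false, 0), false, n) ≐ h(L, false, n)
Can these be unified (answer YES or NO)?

Decompose h/3: c ≐ c,  false ≐ false,  B ≐ h(q(0), 5, 5).
Delete trivial equation c ≐ c.
Delete trivial equation false ≐ false.
Bind B := h(q(0), 5, 5); no other remaining equation mentions B.
Decompose h/3: h(L, false, 0) ≐ L,  false ≐ false,  n ≐ n.
Occurs check fails: L occurs in h(L, false, 0); the equation L ≐ h(L, false, 0) has no finite solution.

NO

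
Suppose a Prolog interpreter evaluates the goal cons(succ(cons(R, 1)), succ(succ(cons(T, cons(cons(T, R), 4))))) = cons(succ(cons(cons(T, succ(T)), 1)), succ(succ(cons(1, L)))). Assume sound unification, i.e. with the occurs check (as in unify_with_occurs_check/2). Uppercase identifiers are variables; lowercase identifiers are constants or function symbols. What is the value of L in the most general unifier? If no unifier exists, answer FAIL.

cons(cons(1, cons(1, succ(1))), 4)

Decompose cons/2: succ(cons(R, 1)) = succ(cons(cons(T, succ(T)), 1)),  succ(succ(cons(T, cons(cons(T, R), 4)))) = succ(succ(cons(1, L))).
Decompose succ/1: cons(R, 1) = cons(cons(T, succ(T)), 1).
Decompose cons/2: R = cons(T, succ(T)),  1 = 1.
Bind R := cons(T, succ(T)); substituting into the one remaining equation that mentions R gives: succ(succ(cons(T, cons(cons(T, cons(T, succ(T))), 4)))) = succ(succ(cons(1, L))).
Delete trivial equation 1 = 1.
Decompose succ/1: succ(cons(T, cons(cons(T, cons(T, succ(T))), 4))) = succ(cons(1, L)).
Decompose succ/1: cons(T, cons(cons(T, cons(T, succ(T))), 4)) = cons(1, L).
Decompose cons/2: T = 1,  cons(cons(T, cons(T, succ(T))), 4) = L.
Bind T := 1; substituting into the remaining equation gives: cons(cons(1, cons(1, succ(1))), 4) = L. Substituting into the earlier binding gives R := cons(1, succ(1)).
Bind L := cons(cons(1, cons(1, succ(1))), 4).
MGU = { R -> cons(1, succ(1)), T -> 1, L -> cons(cons(1, cons(1, succ(1))), 4) }, so L -> cons(cons(1, cons(1, succ(1))), 4).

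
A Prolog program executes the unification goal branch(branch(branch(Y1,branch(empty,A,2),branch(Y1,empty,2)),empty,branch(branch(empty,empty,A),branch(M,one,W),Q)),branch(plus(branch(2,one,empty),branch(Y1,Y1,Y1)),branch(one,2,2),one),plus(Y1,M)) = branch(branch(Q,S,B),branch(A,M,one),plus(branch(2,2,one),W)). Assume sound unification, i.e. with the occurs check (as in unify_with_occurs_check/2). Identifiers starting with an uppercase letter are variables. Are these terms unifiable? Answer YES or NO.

YES

Decompose branch/3: branch(branch(Y1,branch(empty,A,2),branch(Y1,empty,2)),empty,branch(branch(empty,empty,A),branch(M,one,W),Q)) = branch(Q,S,B),  branch(plus(branch(2,one,empty),branch(Y1,Y1,Y1)),branch(one,2,2),one) = branch(A,M,one),  plus(Y1,M) = plus(branch(2,2,one),W).
Decompose branch/3: branch(Y1,branch(empty,A,2),branch(Y1,empty,2)) = Q,  empty = S,  branch(branch(empty,empty,A),branch(M,one,W),Q) = B.
Bind Q := branch(Y1,branch(empty,A,2),branch(Y1,empty,2)); substituting into the one remaining equation that mentions Q gives: branch(branch(empty,empty,A),branch(M,one,W),branch(Y1,branch(empty,A,2),branch(Y1,empty,2))) = B.
Bind S := empty; no other remaining equation mentions S.
Bind B := branch(branch(empty,empty,A),branch(M,one,W),branch(Y1,branch(empty,A,2),branch(Y1,empty,2))); no other remaining equation mentions B.
Decompose branch/3: plus(branch(2,one,empty),branch(Y1,Y1,Y1)) = A,  branch(one,2,2) = M,  one = one.
Bind A := plus(branch(2,one,empty),branch(Y1,Y1,Y1)); no other remaining equation mentions A. Substituting into the earlier bindings gives Q := branch(Y1,branch(empty,plus(branch(2,one,empty),branch(Y1,Y1,Y1)),2),branch(Y1,empty,2)), B := branch(branch(empty,empty,plus(branch(2,one,empty),branch(Y1,Y1,Y1))),branch(M,one,W),branch(Y1,branch(empty,plus(branch(2,one,empty),branch(Y1,Y1,Y1)),2),branch(Y1,empty,2))).
Bind M := branch(one,2,2); substituting into the one remaining equation that mentions M gives: plus(Y1,branch(one,2,2)) = plus(branch(2,2,one),W). Substituting into the earlier binding gives B := branch(branch(empty,empty,plus(branch(2,one,empty),branch(Y1,Y1,Y1))),branch(branch(one,2,2),one,W),branch(Y1,branch(empty,plus(branch(2,one,empty),branch(Y1,Y1,Y1)),2),branch(Y1,empty,2))).
Delete trivial equation one = one.
Decompose plus/2: Y1 = branch(2,2,one),  branch(one,2,2) = W.
Bind Y1 := branch(2,2,one); no other remaining equation mentions Y1. Substituting into the earlier bindings gives Q := branch(branch(2,2,one),branch(empty,plus(branch(2,one,empty),branch(branch(2,2,one),branch(2,2,one),branch(2,2,one))),2),branch(branch(2,2,one),empty,2)), B := branch(branch(empty,empty,plus(branch(2,one,empty),branch(branch(2,2,one),branch(2,2,one),branch(2,2,one)))),branch(branch(one,2,2),one,W),branch(branch(2,2,one),branch(empty,plus(branch(2,one,empty),branch(branch(2,2,one),branch(2,2,one),branch(2,2,one))),2),branch(branch(2,2,one),empty,2))), A := plus(branch(2,one,empty),branch(branch(2,2,one),branch(2,2,one),branch(2,2,one))).
Bind W := branch(one,2,2). Substituting into the earlier binding gives B := branch(branch(empty,empty,plus(branch(2,one,empty),branch(branch(2,2,one),branch(2,2,one),branch(2,2,one)))),branch(branch(one,2,2),one,branch(one,2,2)),branch(branch(2,2,one),branch(empty,plus(branch(2,one,empty),branch(branch(2,2,one),branch(2,2,one),branch(2,2,one))),2),branch(branch(2,2,one),empty,2))).
No equations remain and no clash or occurs-check failure arose, so a unifier exists.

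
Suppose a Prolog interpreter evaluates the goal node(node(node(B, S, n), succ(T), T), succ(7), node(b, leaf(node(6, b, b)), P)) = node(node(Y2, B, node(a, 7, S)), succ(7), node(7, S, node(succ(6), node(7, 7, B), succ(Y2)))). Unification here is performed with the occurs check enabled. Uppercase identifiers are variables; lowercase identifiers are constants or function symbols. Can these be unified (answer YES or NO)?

Decompose node/3: node(node(B, S, n), succ(T), T) = node(Y2, B, node(a, 7, S)),  succ(7) = succ(7),  node(b, leaf(node(6, b, b)), P) = node(7, S, node(succ(6), node(7, 7, B), succ(Y2))).
Decompose node/3: node(B, S, n) = Y2,  succ(T) = B,  T = node(a, 7, S).
Bind Y2 := node(B, S, n); substituting into the one remaining equation that mentions Y2 gives: node(b, leaf(node(6, b, b)), P) = node(7, S, node(succ(6), node(7, 7, B), succ(node(B, S, n)))).
Bind B := succ(T); substituting into the one remaining equation that mentions B gives: node(b, leaf(node(6, b, b)), P) = node(7, S, node(succ(6), node(7, 7, succ(T)), succ(node(succ(T), S, n)))). Substituting into the earlier binding gives Y2 := node(succ(T), S, n).
Bind T := node(a, 7, S); substituting into the one remaining equation that mentions T gives: node(b, leaf(node(6, b, b)), P) = node(7, S, node(succ(6), node(7, 7, succ(node(a, 7, S))), succ(node(succ(node(a, 7, S)), S, n)))). Substituting into the earlier bindings gives Y2 := node(succ(node(a, 7, S)), S, n), B := succ(node(a, 7, S)).
Delete trivial equation succ(7) = succ(7).
Decompose node/3: b = 7,  leaf(node(6, b, b)) = S,  P = node(succ(6), node(7, 7, succ(node(a, 7, S))), succ(node(succ(node(a, 7, S)), S, n))).
Clash: constants b and 7 differ; no unifier exists.

NO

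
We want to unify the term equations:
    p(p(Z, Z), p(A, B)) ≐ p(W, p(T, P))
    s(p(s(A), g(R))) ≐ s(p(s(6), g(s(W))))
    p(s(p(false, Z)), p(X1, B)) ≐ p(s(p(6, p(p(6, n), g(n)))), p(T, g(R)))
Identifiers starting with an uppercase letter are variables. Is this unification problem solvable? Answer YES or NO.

Decompose p/2: p(Z, Z) ≐ W,  p(A, B) ≐ p(T, P).
Bind W := p(Z, Z); substituting into the one remaining equation that mentions W gives: s(p(s(A), g(R))) ≐ s(p(s(6), g(s(p(Z, Z))))).
Decompose p/2: A ≐ T,  B ≐ P.
Bind A := T; substituting into the one remaining equation that mentions A gives: s(p(s(T), g(R))) ≐ s(p(s(6), g(s(p(Z, Z))))).
Bind B := P; substituting into the one remaining equation that mentions B gives: p(s(p(false, Z)), p(X1, P)) ≐ p(s(p(6, p(p(6, n), g(n)))), p(T, g(R))).
Decompose s/1: p(s(T), g(R)) ≐ p(s(6), g(s(p(Z, Z)))).
Decompose p/2: s(T) ≐ s(6),  g(R) ≐ g(s(p(Z, Z))).
Decompose s/1: T ≐ 6.
Bind T := 6; substituting into the one remaining equation that mentions T gives: p(s(p(false, Z)), p(X1, P)) ≐ p(s(p(6, p(p(6, n), g(n)))), p(6, g(R))). Substituting into the earlier binding gives A := 6.
Decompose g/1: R ≐ s(p(Z, Z)).
Bind R := s(p(Z, Z)); substituting into the remaining equation gives: p(s(p(false, Z)), p(X1, P)) ≐ p(s(p(6, p(p(6, n), g(n)))), p(6, g(s(p(Z, Z))))).
Decompose p/2: s(p(false, Z)) ≐ s(p(6, p(p(6, n), g(n)))),  p(X1, P) ≐ p(6, g(s(p(Z, Z)))).
Decompose s/1: p(false, Z) ≐ p(6, p(p(6, n), g(n))).
Decompose p/2: false ≐ 6,  Z ≐ p(p(6, n), g(n)).
Clash: constants false and 6 differ; no unifier exists.

NO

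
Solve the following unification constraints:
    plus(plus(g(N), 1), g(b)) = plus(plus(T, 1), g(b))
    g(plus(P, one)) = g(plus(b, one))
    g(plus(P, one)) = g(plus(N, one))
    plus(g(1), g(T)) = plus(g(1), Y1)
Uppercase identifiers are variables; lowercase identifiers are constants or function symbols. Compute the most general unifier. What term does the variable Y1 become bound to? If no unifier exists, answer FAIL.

Decompose plus/2: plus(g(N), 1) = plus(T, 1),  g(b) = g(b).
Decompose plus/2: g(N) = T,  1 = 1.
Bind T := g(N); substituting into the one remaining equation that mentions T gives: plus(g(1), g(g(N))) = plus(g(1), Y1).
Delete trivial equation 1 = 1.
Delete trivial equation g(b) = g(b).
Decompose g/1: plus(P, one) = plus(b, one).
Decompose plus/2: P = b,  one = one.
Bind P := b; substituting into the one remaining equation that mentions P gives: g(plus(b, one)) = g(plus(N, one)).
Delete trivial equation one = one.
Decompose g/1: plus(b, one) = plus(N, one).
Decompose plus/2: b = N,  one = one.
Bind N := b; substituting into the one remaining equation that mentions N gives: plus(g(1), g(g(b))) = plus(g(1), Y1). Substituting into the earlier binding gives T := g(b).
Delete trivial equation one = one.
Decompose plus/2: g(1) = g(1),  g(g(b)) = Y1.
Delete trivial equation g(1) = g(1).
Bind Y1 := g(g(b)).
MGU = { T := g(b), P := b, N := b, Y1 := g(g(b)) }, so Y1 := g(g(b)).

g(g(b))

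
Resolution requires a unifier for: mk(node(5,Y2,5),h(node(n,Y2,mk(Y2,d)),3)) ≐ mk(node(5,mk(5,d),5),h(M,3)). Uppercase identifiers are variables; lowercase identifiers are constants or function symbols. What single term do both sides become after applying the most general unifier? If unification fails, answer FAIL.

Decompose mk/2: node(5,Y2,5) ≐ node(5,mk(5,d),5),  h(node(n,Y2,mk(Y2,d)),3) ≐ h(M,3).
Decompose node/3: 5 ≐ 5,  Y2 ≐ mk(5,d),  5 ≐ 5.
Delete trivial equation 5 ≐ 5.
Bind Y2 := mk(5,d); substituting into the one remaining equation that mentions Y2 gives: h(node(n,mk(5,d),mk(mk(5,d),d)),3) ≐ h(M,3).
Delete trivial equation 5 ≐ 5.
Decompose h/2: node(n,mk(5,d),mk(mk(5,d),d)) ≐ M,  3 ≐ 3.
Bind M := node(n,mk(5,d),mk(mk(5,d),d)); no other remaining equation mentions M.
Delete trivial equation 3 ≐ 3.
Applying the MGU to either side gives mk(node(5,mk(5,d),5),h(node(n,mk(5,d),mk(mk(5,d),d)),3)).

mk(node(5,mk(5,d),5),h(node(n,mk(5,d),mk(mk(5,d),d)),3))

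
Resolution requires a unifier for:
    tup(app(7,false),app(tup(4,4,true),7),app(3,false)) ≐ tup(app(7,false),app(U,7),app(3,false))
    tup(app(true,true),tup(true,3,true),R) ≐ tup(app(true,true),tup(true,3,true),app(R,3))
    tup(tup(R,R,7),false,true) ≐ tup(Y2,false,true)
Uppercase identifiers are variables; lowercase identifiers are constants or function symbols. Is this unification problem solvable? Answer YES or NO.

Decompose tup/3: app(7,false) ≐ app(7,false),  app(tup(4,4,true),7) ≐ app(U,7),  app(3,false) ≐ app(3,false).
Delete trivial equation app(7,false) ≐ app(7,false).
Decompose app/2: tup(4,4,true) ≐ U,  7 ≐ 7.
Bind U := tup(4,4,true); no other remaining equation mentions U.
Delete trivial equation 7 ≐ 7.
Delete trivial equation app(3,false) ≐ app(3,false).
Decompose tup/3: app(true,true) ≐ app(true,true),  tup(true,3,true) ≐ tup(true,3,true),  R ≐ app(R,3).
Delete trivial equation app(true,true) ≐ app(true,true).
Delete trivial equation tup(true,3,true) ≐ tup(true,3,true).
Occurs check fails: R occurs in app(R,3); the equation R ≐ app(R,3) has no finite solution.

NO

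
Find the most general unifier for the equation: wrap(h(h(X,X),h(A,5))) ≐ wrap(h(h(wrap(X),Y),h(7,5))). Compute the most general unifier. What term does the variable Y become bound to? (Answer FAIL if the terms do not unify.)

FAIL

Decompose wrap/1: h(h(X,X),h(A,5)) ≐ h(h(wrap(X),Y),h(7,5)).
Decompose h/2: h(X,X) ≐ h(wrap(X),Y),  h(A,5) ≐ h(7,5).
Decompose h/2: X ≐ wrap(X),  X ≐ Y.
Occurs check fails: X occurs in wrap(X); the equation X ≐ wrap(X) has no finite solution.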